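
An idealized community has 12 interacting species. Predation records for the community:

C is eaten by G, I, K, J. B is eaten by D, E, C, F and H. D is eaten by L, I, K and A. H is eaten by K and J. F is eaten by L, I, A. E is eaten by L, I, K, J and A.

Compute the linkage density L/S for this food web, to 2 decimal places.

L/S = 1.92

There are L = 23 links among S = 12 species.
L/S = 23/12 = 1.9167 ≈ 1.92.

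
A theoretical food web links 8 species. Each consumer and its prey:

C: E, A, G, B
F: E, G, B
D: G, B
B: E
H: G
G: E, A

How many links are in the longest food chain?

One longest chain: E → G → H.
It has 3 species and 2 links.

2 links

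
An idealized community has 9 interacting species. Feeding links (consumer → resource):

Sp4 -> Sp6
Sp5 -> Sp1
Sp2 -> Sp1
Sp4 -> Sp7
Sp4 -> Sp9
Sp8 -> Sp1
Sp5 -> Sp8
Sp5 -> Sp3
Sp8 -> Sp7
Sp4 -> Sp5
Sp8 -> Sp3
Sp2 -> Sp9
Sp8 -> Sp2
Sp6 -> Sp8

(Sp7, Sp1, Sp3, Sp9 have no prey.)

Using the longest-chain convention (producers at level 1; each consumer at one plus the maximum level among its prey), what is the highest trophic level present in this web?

Producers (level 1): Sp7, Sp1, Sp3, Sp9.
Sp1 → Sp2 → Sp8 → Sp6 → Sp4 gives Sp4 level 5.
No species has a prey at level 5, so no species reaches level 6.

5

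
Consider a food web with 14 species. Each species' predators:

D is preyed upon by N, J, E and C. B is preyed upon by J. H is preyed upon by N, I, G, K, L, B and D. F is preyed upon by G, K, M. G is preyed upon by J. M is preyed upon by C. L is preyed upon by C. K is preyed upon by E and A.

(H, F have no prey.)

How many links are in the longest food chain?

One longest chain: H → D → N.
It has 3 species and 2 links.

2 links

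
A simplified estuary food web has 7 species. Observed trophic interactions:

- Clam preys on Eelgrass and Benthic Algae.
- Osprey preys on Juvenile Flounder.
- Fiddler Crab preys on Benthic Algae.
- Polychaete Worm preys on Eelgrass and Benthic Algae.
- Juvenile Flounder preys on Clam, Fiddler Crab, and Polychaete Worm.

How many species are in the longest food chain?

4 species

One longest chain: Eelgrass → Polychaete Worm → Juvenile Flounder → Osprey.
It has 4 species and 3 links.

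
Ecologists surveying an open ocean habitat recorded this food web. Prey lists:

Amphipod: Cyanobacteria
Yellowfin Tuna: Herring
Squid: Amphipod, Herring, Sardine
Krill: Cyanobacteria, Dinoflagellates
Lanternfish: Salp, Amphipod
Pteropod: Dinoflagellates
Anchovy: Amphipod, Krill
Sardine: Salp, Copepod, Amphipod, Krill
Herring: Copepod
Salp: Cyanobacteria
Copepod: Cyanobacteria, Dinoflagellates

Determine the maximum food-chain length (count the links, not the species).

3 links

One longest chain: Cyanobacteria → Salp → Sardine → Squid.
It has 4 species and 3 links.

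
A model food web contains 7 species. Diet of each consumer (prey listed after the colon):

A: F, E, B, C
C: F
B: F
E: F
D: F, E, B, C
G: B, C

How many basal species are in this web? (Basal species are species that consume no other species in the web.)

1

Basal species (no prey listed): F.
Count: 1.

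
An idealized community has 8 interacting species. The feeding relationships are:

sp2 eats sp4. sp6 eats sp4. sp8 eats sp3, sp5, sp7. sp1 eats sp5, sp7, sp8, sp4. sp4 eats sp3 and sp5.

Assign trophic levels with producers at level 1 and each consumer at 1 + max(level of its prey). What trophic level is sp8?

sp5 is a producer → level 1.
sp8 eats sp5 (level 1); other prey at levels: sp7 1, sp3 1 → level 2.

Trophic level 2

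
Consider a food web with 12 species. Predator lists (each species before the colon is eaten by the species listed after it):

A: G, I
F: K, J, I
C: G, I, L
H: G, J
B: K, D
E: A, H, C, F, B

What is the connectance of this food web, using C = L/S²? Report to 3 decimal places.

C = 0.118

The web has S = 12 species and L = 17 feeding links.
C = L / S² = 17 / 144 = 0.1181 ≈ 0.118.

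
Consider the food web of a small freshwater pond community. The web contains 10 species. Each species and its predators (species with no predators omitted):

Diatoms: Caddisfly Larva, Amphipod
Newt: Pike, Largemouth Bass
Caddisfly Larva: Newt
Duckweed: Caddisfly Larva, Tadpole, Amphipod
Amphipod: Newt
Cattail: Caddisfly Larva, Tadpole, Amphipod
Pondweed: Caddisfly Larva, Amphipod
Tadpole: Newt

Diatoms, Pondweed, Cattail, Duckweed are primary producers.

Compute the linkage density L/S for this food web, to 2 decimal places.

L/S = 1.50

There are L = 15 links among S = 10 species.
L/S = 15/10 = 1.5000 ≈ 1.50.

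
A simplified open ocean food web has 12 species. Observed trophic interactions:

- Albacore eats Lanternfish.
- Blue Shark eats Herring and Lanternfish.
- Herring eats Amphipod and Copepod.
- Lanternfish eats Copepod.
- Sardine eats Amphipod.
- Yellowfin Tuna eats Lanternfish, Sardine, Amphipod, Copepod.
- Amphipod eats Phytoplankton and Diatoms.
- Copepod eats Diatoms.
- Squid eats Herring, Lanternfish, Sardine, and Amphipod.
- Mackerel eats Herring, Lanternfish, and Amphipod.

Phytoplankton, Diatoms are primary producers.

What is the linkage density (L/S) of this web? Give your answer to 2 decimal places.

There are L = 21 links among S = 12 species.
L/S = 21/12 = 1.7500 ≈ 1.75.

L/S = 1.75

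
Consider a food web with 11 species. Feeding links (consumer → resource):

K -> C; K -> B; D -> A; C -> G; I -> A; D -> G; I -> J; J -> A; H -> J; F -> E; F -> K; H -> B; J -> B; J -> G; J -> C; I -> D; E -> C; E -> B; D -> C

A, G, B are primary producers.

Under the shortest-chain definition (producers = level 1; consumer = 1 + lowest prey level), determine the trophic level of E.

Trophic level 2

B is a producer → level 1.
E eats B → level 2.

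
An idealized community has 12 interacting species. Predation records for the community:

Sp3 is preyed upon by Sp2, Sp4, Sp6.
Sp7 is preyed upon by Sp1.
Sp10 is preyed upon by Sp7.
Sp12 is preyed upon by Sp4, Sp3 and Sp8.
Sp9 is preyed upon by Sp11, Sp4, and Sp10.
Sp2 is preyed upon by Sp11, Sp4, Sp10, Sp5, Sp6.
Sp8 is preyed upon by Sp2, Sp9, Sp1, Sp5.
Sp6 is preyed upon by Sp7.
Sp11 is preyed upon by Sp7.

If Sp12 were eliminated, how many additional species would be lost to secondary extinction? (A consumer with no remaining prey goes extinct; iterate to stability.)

Remove Sp12.
Round 1: Sp3 (all prey gone), Sp8 (all prey gone) → extinct.
Round 2: Sp9 (all prey gone), Sp2 (all prey gone) → extinct.
Round 3: Sp5 (all prey gone), Sp4 (all prey gone), Sp11 (all prey gone), Sp6 (all prey gone), Sp10 (all prey gone) → extinct.
Round 4: Sp7 (all prey gone) → extinct.
Round 5: Sp1 (all prey gone) → extinct.
No further losses. Total secondary extinctions: 11.

11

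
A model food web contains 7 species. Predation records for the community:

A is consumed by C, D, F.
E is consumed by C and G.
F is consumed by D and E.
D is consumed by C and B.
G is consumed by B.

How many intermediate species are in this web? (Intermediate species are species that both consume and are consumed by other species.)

4

Intermediate species (has both prey and predators): F, E, D, G.
Count: 4.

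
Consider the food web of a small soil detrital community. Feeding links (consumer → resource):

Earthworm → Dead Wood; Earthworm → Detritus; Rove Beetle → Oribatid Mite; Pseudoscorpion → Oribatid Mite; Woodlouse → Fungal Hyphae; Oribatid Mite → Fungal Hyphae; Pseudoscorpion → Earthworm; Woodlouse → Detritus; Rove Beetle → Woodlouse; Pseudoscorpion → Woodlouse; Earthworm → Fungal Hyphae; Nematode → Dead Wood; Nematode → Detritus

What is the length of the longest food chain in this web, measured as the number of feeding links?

One longest chain: Fungal Hyphae → Woodlouse → Rove Beetle.
It has 3 species and 2 links.

2 links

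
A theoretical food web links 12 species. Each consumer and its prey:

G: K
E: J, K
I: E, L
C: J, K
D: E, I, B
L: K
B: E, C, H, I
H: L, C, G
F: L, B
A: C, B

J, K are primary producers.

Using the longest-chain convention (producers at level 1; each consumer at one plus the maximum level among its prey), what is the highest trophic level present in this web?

5

Producers (level 1): J, K.
K → L → H → B → F gives F level 5.
No species has a prey at level 5, so no species reaches level 6.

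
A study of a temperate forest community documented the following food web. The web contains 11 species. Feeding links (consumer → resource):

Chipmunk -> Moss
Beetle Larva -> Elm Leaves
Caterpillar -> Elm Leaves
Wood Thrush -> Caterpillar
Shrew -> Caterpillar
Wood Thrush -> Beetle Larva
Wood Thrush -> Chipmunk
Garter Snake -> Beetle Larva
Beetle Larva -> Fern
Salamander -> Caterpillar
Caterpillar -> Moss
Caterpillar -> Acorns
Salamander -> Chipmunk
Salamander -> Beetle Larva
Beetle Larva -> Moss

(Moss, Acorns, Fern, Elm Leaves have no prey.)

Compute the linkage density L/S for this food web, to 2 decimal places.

L/S = 1.36

There are L = 15 links among S = 11 species.
L/S = 15/11 = 1.3636 ≈ 1.36.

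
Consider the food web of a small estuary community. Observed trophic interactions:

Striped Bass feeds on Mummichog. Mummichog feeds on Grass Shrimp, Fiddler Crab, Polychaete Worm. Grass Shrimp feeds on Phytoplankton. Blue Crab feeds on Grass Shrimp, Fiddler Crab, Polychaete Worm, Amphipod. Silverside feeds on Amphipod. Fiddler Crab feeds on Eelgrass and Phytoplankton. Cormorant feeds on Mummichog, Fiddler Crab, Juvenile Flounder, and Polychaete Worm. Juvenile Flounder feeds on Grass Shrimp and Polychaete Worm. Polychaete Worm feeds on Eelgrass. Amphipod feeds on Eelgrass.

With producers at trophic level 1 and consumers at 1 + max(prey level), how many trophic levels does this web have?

4

Producers (level 1): Eelgrass, Phytoplankton.
Eelgrass → Fiddler Crab → Mummichog → Striped Bass gives Striped Bass level 4.
No species has a prey at level 4, so no species reaches level 5.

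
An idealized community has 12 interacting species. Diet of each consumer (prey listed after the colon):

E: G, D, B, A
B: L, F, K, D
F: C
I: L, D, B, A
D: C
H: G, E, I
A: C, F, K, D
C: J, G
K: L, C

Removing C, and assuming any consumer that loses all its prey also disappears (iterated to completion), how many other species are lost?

Remove C.
Round 1: F (all prey gone), D (all prey gone) → extinct.
No further losses. Total secondary extinctions: 2.

2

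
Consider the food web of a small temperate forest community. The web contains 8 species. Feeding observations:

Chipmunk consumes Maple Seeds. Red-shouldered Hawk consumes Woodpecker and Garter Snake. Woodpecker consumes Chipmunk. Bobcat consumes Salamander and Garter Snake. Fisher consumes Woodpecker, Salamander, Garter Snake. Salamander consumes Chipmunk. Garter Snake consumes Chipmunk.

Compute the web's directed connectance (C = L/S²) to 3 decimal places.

The web has S = 8 species and L = 11 feeding links.
C = L / S² = 11 / 64 = 0.1719 ≈ 0.172.

C = 0.172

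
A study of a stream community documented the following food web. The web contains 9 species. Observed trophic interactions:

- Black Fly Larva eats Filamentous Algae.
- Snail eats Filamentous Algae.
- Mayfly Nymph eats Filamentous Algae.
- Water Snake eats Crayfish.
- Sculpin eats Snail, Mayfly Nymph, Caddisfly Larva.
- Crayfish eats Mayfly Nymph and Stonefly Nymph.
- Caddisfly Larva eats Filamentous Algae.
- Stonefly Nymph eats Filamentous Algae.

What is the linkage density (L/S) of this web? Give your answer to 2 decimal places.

There are L = 11 links among S = 9 species.
L/S = 11/9 = 1.2222 ≈ 1.22.

L/S = 1.22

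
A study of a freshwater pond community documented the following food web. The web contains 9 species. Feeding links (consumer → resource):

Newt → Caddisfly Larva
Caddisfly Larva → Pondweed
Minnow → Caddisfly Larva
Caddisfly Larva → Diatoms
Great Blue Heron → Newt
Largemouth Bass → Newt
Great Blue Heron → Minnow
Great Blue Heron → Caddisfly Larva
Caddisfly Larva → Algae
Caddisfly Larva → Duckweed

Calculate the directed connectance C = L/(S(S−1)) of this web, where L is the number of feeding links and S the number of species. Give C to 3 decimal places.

The web has S = 9 species and L = 10 feeding links.
C = L / (S(S−1)) = 10 / 72 = 0.1389 ≈ 0.139.

C = 0.139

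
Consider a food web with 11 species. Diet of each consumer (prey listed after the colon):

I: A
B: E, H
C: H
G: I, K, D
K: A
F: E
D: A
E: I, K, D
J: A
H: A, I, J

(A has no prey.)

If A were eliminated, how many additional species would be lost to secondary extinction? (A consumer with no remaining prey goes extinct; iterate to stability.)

Remove A.
Round 1: I (all prey gone), J (all prey gone), K (all prey gone), D (all prey gone) → extinct.
Round 2: E (all prey gone), G (all prey gone), H (all prey gone) → extinct.
Round 3: F (all prey gone), B (all prey gone), C (all prey gone) → extinct.
No further losses. Total secondary extinctions: 10.

10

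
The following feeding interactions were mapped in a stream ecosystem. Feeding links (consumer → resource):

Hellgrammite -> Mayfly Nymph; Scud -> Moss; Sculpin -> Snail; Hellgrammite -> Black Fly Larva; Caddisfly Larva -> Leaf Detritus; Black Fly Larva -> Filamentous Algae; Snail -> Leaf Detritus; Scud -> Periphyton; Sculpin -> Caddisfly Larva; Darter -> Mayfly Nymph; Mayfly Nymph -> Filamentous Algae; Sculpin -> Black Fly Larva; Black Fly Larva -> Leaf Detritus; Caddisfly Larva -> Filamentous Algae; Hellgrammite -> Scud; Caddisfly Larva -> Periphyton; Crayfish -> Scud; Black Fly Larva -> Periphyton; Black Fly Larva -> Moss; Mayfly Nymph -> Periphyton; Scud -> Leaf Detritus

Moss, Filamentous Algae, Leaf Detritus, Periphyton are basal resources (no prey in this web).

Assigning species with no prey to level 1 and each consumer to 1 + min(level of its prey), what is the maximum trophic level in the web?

Basal resources (level 1): Moss, Filamentous Algae, Leaf Detritus, Periphyton.
Following each consumer down to its lowest-level prey: Filamentous Algae → Mayfly Nymph → Darter (levels 1 through 3).
All prey of Darter (Mayfly Nymph 2) are at level 2 or above, so Darter is at level 1 + 2 = 3.
Every consumer has at least one prey at level 2 or below, so none exceeds level 3.

3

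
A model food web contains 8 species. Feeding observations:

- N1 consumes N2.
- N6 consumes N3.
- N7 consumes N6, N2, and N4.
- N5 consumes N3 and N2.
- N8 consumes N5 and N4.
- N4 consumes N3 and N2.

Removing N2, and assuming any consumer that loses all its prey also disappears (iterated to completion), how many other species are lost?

1

Remove N2.
Round 1: N1 (all prey gone) → extinct.
No further losses. Total secondary extinctions: 1.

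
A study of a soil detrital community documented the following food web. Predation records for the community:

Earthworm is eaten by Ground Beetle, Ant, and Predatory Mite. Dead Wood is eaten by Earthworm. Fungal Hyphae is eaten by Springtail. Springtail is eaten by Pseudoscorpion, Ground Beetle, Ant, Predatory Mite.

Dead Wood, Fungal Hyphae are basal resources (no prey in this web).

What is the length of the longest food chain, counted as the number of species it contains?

3 species

One longest chain: Fungal Hyphae → Springtail → Ground Beetle.
It has 3 species and 2 links.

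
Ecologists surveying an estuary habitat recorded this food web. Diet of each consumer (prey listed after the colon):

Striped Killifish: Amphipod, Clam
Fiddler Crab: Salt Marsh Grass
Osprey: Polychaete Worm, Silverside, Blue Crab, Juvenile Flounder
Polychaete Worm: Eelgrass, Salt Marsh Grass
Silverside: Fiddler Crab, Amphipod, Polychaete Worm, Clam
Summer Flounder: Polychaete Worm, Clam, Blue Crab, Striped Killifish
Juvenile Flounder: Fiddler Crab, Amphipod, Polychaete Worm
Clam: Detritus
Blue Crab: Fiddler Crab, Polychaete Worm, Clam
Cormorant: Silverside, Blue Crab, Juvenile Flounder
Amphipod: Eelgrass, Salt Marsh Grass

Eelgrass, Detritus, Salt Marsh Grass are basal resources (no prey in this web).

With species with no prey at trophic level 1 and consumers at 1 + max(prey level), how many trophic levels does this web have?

Basal resources (level 1): Eelgrass, Detritus, Salt Marsh Grass.
Salt Marsh Grass → Fiddler Crab → Blue Crab → Osprey gives Osprey level 4.
No species has a prey at level 4, so no species reaches level 5.

4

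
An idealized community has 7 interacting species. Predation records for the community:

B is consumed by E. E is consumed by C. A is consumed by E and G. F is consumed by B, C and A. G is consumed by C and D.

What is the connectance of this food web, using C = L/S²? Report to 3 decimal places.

C = 0.184

The web has S = 7 species and L = 9 feeding links.
C = L / S² = 9 / 49 = 0.1837 ≈ 0.184.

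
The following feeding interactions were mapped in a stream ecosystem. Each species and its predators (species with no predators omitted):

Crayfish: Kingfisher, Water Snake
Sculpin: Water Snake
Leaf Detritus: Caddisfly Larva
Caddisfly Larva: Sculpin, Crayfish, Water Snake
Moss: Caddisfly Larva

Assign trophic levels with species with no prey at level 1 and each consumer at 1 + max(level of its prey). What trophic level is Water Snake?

Trophic level 4

Leaf Detritus has no prey (basal) → level 1.
Caddisfly Larva eats Leaf Detritus (level 1); other prey at levels: Moss 1 → level 2.
Sculpin eats Caddisfly Larva → level 3.
Water Snake eats Sculpin (level 3); other prey at levels: Caddisfly Larva 2, Crayfish 3 → level 4.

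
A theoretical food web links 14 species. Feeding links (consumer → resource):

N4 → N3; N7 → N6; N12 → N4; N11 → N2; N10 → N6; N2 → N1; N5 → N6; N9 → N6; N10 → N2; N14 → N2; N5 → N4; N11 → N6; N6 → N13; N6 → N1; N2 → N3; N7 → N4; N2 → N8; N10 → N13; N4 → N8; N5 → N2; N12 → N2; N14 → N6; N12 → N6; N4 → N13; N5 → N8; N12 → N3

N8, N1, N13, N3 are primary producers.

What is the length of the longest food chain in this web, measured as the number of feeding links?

2 links

One longest chain: N1 → N6 → N11.
It has 3 species and 2 links.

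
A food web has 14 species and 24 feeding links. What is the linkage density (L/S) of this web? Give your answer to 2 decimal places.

L/S = 1.71

There are L = 24 links among S = 14 species.
L/S = 24/14 = 1.7143 ≈ 1.71.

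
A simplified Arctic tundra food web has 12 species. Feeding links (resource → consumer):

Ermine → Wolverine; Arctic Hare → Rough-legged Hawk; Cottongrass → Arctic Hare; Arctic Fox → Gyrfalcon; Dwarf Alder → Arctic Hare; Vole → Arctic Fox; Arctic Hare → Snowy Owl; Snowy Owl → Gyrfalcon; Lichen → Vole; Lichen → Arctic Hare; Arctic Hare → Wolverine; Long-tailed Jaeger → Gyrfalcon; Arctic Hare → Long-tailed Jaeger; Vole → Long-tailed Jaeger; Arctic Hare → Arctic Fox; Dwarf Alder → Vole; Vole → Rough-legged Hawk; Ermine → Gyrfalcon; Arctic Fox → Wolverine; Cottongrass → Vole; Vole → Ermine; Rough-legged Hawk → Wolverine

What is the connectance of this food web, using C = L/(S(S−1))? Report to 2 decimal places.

C = 0.17

The web has S = 12 species and L = 22 feeding links.
C = L / (S(S−1)) = 22 / 132 = 0.1667 ≈ 0.17.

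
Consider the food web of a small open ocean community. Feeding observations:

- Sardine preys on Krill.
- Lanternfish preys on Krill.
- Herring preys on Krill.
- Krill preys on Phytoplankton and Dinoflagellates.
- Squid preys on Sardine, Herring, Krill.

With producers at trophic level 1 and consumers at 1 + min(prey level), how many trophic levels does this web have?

Producers (level 1): Phytoplankton, Dinoflagellates.
Following each consumer down to its lowest-level prey: Phytoplankton → Krill → Sardine (levels 1 through 3).
All prey of Sardine (Krill 2) are at level 2 or above, so Sardine is at level 1 + 2 = 3.
Every consumer has at least one prey at level 2 or below, so none exceeds level 3.

3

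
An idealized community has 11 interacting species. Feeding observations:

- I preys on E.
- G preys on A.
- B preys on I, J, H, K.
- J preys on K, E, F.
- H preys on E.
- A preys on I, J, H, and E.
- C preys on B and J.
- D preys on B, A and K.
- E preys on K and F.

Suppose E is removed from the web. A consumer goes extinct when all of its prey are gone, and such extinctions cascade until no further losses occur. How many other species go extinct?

Remove E.
Round 1: H (all prey gone), I (all prey gone) → extinct.
No further losses. Total secondary extinctions: 2.

2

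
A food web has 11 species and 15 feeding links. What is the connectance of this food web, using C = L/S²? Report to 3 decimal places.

C = 0.124

The web has S = 11 species and L = 15 feeding links.
C = L / S² = 15 / 121 = 0.1240 ≈ 0.124.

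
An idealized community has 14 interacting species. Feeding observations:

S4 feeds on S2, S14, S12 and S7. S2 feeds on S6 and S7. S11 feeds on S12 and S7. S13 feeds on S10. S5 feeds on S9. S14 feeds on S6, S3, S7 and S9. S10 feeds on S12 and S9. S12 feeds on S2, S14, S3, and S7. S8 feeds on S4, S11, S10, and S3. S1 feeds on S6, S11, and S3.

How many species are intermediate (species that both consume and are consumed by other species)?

6

Intermediate species (has both prey and predators): S2, S14, S12, S4, S11, S10.
Count: 6.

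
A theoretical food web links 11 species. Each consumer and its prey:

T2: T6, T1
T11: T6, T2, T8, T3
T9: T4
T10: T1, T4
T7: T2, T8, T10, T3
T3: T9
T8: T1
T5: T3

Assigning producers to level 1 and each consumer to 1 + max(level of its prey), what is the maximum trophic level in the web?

4

Producers (level 1): T6, T1, T4.
T4 → T9 → T3 → T11 gives T11 level 4.
No species has a prey at level 4, so no species reaches level 5.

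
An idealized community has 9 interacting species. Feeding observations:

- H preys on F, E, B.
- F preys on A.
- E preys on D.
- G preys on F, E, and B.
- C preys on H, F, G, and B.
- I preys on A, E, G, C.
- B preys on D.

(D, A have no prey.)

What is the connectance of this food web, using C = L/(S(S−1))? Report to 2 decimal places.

The web has S = 9 species and L = 17 feeding links.
C = L / (S(S−1)) = 17 / 72 = 0.2361 ≈ 0.24.

C = 0.24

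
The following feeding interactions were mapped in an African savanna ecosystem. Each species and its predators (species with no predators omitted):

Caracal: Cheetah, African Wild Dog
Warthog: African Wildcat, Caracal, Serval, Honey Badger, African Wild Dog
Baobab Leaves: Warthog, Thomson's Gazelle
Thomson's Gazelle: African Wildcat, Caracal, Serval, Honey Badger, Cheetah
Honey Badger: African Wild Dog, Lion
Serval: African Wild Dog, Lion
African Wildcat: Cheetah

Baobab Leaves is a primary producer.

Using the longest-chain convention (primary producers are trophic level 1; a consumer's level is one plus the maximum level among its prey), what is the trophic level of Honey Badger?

Baobab Leaves is a producer → level 1.
Warthog eats Baobab Leaves → level 2.
Honey Badger eats Warthog (level 2); other prey at levels: Thomson's Gazelle 2 → level 3.

Trophic level 3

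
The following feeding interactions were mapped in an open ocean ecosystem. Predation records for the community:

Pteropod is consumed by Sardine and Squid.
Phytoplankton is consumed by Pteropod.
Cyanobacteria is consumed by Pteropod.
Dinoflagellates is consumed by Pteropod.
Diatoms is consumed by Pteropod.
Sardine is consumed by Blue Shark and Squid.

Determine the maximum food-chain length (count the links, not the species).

3 links

One longest chain: Cyanobacteria → Pteropod → Sardine → Blue Shark.
It has 4 species and 3 links.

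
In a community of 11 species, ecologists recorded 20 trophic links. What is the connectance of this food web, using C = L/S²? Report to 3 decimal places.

The web has S = 11 species and L = 20 feeding links.
C = L / S² = 20 / 121 = 0.1653 ≈ 0.165.

C = 0.165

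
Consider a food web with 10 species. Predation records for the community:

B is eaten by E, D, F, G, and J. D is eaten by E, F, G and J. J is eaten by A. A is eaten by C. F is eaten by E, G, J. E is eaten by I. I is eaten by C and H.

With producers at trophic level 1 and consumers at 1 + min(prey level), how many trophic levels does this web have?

Producers (level 1): B.
Following each consumer down to its lowest-level prey: B → E → I → C (levels 1 through 4).
All prey of C (I 3, A 3) are at level 3 or above, so C is at level 1 + 3 = 4.
Every consumer has at least one prey at level 3 or below, so none exceeds level 4.

4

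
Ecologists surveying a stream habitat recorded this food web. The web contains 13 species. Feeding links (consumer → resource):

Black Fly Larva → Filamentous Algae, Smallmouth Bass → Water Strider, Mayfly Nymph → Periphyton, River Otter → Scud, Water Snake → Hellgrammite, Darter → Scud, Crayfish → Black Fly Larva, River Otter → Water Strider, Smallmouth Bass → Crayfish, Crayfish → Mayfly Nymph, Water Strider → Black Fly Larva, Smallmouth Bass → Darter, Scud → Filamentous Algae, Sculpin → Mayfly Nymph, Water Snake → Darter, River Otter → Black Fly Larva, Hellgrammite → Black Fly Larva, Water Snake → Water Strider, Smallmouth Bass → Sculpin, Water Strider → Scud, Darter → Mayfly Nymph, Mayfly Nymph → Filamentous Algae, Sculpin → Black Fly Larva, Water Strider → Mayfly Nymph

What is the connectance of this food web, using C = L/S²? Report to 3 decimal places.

The web has S = 13 species and L = 24 feeding links.
C = L / S² = 24 / 169 = 0.1420 ≈ 0.142.

C = 0.142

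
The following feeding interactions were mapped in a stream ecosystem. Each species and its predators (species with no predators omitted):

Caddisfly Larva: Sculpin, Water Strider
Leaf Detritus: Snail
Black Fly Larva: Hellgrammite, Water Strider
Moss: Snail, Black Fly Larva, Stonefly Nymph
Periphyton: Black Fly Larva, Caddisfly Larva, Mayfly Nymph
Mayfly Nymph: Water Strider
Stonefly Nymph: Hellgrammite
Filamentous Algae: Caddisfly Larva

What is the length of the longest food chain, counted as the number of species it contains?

3 species

One longest chain: Filamentous Algae → Caddisfly Larva → Sculpin.
It has 3 species and 2 links.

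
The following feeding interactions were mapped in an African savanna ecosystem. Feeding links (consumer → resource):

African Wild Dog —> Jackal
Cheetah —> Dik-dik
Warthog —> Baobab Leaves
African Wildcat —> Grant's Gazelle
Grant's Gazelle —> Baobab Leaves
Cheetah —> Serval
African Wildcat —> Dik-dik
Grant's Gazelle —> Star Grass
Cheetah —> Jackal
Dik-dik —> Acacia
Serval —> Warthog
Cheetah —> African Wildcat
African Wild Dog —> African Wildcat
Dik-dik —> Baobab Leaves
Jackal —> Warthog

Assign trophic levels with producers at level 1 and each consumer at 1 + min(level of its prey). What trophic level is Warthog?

Trophic level 2

Baobab Leaves is a producer → level 1.
Warthog eats Baobab Leaves → level 2.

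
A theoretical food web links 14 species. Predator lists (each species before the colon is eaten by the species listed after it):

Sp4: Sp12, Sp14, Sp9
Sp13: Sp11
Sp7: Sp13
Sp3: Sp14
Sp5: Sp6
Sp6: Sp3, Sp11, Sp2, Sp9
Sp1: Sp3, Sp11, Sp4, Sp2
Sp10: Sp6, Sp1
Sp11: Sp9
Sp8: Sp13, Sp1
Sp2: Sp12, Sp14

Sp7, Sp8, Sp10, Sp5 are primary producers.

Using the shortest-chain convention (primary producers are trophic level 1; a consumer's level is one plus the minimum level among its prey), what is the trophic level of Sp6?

Sp10 is a producer → level 1.
Sp6 eats Sp10 → level 2.

Trophic level 2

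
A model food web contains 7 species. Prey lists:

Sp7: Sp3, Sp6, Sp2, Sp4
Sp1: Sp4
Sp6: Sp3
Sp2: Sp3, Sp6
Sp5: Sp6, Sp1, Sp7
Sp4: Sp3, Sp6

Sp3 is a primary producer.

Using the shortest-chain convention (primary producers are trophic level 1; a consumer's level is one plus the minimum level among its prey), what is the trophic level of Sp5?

Sp3 is a producer → level 1.
Sp6 eats Sp3 → level 2.
Sp5 eats Sp6 → level 3.
No prey of Sp5 is below level 2, so 3 is the minimum.

Trophic level 3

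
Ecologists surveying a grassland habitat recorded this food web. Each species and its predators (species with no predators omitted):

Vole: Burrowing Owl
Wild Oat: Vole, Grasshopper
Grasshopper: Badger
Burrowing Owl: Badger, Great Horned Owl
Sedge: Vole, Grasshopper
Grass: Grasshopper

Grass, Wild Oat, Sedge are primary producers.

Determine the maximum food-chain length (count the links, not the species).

3 links

One longest chain: Wild Oat → Vole → Burrowing Owl → Badger.
It has 4 species and 3 links.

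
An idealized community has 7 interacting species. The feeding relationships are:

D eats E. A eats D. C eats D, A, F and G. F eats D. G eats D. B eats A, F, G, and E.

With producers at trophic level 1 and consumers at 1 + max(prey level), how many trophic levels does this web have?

4

Producers (level 1): E.
E → D → A → C gives C level 4.
No species has a prey at level 4, so no species reaches level 5.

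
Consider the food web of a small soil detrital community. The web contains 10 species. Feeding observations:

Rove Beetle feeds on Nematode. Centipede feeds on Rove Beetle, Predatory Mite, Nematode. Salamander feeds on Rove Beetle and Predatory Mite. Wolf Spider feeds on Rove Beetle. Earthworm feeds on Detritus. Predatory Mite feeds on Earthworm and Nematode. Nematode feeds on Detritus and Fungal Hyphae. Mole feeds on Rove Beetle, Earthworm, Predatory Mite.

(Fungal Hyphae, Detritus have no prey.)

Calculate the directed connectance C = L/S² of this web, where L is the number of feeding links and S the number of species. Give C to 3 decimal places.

C = 0.150

The web has S = 10 species and L = 15 feeding links.
C = L / S² = 15 / 100 = 0.1500 ≈ 0.150.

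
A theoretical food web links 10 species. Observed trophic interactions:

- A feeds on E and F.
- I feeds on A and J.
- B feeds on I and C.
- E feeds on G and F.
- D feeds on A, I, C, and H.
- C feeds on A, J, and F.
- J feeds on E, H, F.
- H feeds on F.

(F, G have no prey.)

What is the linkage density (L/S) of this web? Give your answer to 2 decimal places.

There are L = 19 links among S = 10 species.
L/S = 19/10 = 1.9000 ≈ 1.90.

L/S = 1.90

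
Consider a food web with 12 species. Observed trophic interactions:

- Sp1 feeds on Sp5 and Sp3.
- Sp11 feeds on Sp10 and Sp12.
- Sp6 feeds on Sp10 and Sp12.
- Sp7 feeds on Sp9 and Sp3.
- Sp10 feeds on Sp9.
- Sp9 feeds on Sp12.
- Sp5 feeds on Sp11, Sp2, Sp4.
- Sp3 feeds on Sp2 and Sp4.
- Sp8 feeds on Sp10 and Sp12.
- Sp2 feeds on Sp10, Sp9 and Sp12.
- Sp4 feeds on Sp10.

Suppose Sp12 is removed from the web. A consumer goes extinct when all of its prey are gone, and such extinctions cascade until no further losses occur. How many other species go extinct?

Remove Sp12.
Round 1: Sp9 (all prey gone) → extinct.
Round 2: Sp10 (all prey gone) → extinct.
Round 3: Sp11 (all prey gone), Sp6 (all prey gone), Sp4 (all prey gone), Sp8 (all prey gone), Sp2 (all prey gone) → extinct.
Round 4: Sp3 (all prey gone), Sp5 (all prey gone) → extinct.
Round 5: Sp1 (all prey gone), Sp7 (all prey gone) → extinct.
No further losses. Total secondary extinctions: 11.

11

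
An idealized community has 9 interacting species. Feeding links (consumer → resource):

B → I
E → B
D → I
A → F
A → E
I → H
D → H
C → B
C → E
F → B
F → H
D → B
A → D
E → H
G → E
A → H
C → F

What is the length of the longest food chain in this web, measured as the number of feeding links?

One longest chain: H → I → B → F → C.
It has 5 species and 4 links.

4 links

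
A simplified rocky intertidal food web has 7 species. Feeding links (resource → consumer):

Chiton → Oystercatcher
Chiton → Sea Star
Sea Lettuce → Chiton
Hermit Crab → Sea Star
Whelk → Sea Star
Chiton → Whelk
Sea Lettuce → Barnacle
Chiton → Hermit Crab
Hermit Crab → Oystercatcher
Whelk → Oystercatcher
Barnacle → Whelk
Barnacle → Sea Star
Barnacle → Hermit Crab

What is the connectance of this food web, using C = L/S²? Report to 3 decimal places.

C = 0.265

The web has S = 7 species and L = 13 feeding links.
C = L / S² = 13 / 49 = 0.2653 ≈ 0.265.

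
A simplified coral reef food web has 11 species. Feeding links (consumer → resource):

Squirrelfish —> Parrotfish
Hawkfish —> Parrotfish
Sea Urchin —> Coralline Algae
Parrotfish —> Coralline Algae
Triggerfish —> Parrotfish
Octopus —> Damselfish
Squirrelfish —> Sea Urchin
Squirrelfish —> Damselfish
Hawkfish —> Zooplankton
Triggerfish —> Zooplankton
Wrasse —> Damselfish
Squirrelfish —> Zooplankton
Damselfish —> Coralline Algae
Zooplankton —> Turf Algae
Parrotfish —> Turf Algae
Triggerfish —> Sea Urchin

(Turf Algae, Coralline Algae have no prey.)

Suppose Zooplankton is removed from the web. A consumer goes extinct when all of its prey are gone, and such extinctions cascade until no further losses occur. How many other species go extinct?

Remove Zooplankton.
Every predator of it retains at least one other prey: Triggerfish still has Parrotfish, Sea Urchin; Hawkfish still has Parrotfish; Squirrelfish still has Damselfish, Parrotfish, Sea Urchin.
No consumer loses all prey, so no secondary extinctions occur.

0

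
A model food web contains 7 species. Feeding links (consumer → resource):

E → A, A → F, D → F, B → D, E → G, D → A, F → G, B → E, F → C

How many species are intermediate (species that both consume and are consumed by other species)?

4

Intermediate species (has both prey and predators): F, A, E, D.
Count: 4.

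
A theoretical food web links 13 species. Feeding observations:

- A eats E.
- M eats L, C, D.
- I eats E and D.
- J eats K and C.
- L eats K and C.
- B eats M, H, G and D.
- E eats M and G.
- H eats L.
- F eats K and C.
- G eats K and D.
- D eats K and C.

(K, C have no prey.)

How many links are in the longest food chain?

4 links

One longest chain: K → D → M → E → I.
It has 5 species and 4 links.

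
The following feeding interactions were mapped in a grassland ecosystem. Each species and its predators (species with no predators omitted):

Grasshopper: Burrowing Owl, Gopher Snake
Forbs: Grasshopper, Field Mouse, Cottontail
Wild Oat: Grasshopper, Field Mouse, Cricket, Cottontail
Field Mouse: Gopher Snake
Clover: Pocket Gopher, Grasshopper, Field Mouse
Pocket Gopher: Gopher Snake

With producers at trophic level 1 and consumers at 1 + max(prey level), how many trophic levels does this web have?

3

Producers (level 1): Wild Oat, Forbs, Clover.
Clover → Pocket Gopher → Gopher Snake gives Gopher Snake level 3.
No species has a prey at level 3, so no species reaches level 4.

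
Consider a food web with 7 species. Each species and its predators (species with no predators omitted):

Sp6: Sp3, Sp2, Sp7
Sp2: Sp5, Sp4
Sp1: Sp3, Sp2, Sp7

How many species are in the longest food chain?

One longest chain: Sp6 → Sp2 → Sp5.
It has 3 species and 2 links.

3 species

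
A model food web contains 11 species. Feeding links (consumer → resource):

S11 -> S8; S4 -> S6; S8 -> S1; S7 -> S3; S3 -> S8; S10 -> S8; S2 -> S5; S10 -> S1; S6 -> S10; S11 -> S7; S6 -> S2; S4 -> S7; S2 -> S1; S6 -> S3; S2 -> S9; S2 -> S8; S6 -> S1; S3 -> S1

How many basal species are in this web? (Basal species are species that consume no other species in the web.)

Basal species (no prey listed): S5, S9, S1.
Count: 3.

3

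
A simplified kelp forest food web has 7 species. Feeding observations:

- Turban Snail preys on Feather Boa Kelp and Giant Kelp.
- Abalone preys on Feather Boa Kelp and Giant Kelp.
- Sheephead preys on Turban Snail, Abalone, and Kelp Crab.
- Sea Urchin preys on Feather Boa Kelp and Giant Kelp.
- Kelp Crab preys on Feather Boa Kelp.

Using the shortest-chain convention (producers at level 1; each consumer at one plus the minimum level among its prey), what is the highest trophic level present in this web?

Producers (level 1): Giant Kelp, Feather Boa Kelp.
Following each consumer down to its lowest-level prey: Giant Kelp → Abalone → Sheephead (levels 1 through 3).
All prey of Sheephead (Abalone 2, Turban Snail 2, Kelp Crab 2) are at level 2 or above, so Sheephead is at level 1 + 2 = 3.
Every consumer has at least one prey at level 2 or below, so none exceeds level 3.

3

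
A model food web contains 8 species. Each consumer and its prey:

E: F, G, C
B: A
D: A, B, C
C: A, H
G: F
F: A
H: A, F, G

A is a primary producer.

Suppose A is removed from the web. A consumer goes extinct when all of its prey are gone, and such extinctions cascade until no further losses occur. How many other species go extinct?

Remove A.
Round 1: F (all prey gone), B (all prey gone) → extinct.
Round 2: G (all prey gone) → extinct.
Round 3: H (all prey gone) → extinct.
Round 4: C (all prey gone) → extinct.
Round 5: E (all prey gone), D (all prey gone) → extinct.
No further losses. Total secondary extinctions: 7.

7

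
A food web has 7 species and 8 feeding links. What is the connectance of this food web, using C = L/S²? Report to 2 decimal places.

C = 0.16

The web has S = 7 species and L = 8 feeding links.
C = L / S² = 8 / 49 = 0.1633 ≈ 0.16.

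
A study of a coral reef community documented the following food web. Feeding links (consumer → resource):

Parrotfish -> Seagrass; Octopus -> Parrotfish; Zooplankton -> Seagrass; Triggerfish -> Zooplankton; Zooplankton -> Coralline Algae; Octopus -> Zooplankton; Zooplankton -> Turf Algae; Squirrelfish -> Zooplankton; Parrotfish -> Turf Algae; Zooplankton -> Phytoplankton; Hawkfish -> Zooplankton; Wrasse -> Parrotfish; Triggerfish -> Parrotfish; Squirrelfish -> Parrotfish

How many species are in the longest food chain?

One longest chain: Turf Algae → Parrotfish → Wrasse.
It has 3 species and 2 links.

3 species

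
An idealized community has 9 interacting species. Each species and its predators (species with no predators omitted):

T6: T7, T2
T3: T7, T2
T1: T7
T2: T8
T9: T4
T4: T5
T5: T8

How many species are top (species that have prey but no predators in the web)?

Top species (has prey, but nothing eats it): T7, T8.
Count: 2.

2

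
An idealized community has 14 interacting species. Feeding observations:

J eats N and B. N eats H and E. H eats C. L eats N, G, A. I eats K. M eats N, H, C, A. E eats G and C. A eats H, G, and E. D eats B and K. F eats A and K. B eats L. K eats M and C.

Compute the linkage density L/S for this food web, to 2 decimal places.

There are L = 25 links among S = 14 species.
L/S = 25/14 = 1.7857 ≈ 1.79.

L/S = 1.79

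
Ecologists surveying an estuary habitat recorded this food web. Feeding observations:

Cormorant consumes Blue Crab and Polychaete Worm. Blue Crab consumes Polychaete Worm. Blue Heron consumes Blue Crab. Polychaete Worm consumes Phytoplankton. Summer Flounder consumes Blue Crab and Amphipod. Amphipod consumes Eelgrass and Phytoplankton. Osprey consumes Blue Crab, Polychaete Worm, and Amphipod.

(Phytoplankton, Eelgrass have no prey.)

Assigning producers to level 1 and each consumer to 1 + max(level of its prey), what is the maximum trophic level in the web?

4

Producers (level 1): Phytoplankton, Eelgrass.
Phytoplankton → Polychaete Worm → Blue Crab → Cormorant gives Cormorant level 4.
No species has a prey at level 4, so no species reaches level 5.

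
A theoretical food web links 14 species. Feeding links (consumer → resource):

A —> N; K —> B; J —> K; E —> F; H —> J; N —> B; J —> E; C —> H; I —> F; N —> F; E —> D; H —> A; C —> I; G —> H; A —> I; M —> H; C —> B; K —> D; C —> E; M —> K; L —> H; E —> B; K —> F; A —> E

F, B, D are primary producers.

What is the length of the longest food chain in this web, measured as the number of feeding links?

One longest chain: F → E → J → H → C.
It has 5 species and 4 links.

4 links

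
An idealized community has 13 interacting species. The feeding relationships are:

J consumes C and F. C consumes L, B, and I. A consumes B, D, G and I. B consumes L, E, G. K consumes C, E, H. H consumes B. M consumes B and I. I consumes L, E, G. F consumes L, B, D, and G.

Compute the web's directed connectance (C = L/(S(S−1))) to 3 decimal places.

The web has S = 13 species and L = 25 feeding links.
C = L / (S(S−1)) = 25 / 156 = 0.1603 ≈ 0.160.

C = 0.160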